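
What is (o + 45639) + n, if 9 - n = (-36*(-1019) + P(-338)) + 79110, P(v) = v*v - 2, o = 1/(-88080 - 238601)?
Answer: -60236056229/326681 ≈ -1.8439e+5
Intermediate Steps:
o = -1/326681 (o = 1/(-326681) = -1/326681 ≈ -3.0611e-6)
P(v) = -2 + v**2 (P(v) = v**2 - 2 = -2 + v**2)
n = -230027 (n = 9 - ((-36*(-1019) + (-2 + (-338)**2)) + 79110) = 9 - ((36684 + (-2 + 114244)) + 79110) = 9 - ((36684 + 114242) + 79110) = 9 - (150926 + 79110) = 9 - 1*230036 = 9 - 230036 = -230027)
(o + 45639) + n = (-1/326681 + 45639) - 230027 = 14909394158/326681 - 230027 = -60236056229/326681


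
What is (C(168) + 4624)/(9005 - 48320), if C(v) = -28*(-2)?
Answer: -312/2621 ≈ -0.11904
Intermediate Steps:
C(v) = 56
(C(168) + 4624)/(9005 - 48320) = (56 + 4624)/(9005 - 48320) = 4680/(-39315) = 4680*(-1/39315) = -312/2621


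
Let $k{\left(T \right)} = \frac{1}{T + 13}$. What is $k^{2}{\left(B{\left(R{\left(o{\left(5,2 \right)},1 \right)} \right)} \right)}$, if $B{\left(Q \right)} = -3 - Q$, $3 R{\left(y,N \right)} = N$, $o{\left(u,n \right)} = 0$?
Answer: $\frac{9}{841} \approx 0.010702$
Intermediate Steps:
$R{\left(y,N \right)} = \frac{N}{3}$
$k{\left(T \right)} = \frac{1}{13 + T}$
$k^{2}{\left(B{\left(R{\left(o{\left(5,2 \right)},1 \right)} \right)} \right)} = \left(\frac{1}{13 - \left(3 + \frac{1}{3} \cdot 1\right)}\right)^{2} = \left(\frac{1}{13 - \frac{10}{3}}\right)^{2} = \left(\frac{1}{\frac{29}{3}}\right)^{2} = \left(\frac{3}{29}\right)^{2} = \frac{9}{841}$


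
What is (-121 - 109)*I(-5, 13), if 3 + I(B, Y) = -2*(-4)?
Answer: -1150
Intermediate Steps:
I(B, Y) = 5 (I(B, Y) = -3 - 2*(-4) = -3 + 8 = 5)
(-121 - 109)*I(-5, 13) = (-121 - 109)*5 = -230*5 = -1150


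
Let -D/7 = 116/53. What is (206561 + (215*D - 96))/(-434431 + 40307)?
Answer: -10768065/20888572 ≈ -0.51550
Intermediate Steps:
D = -812/53 ≈ -15.321
(206561 + (215*D - 96))/(-434431 + 40307) = (206561 + (215*(-812/53) - 96))/(-434431 + 40307) = (206561 + (-174580/53 - 96))/(-394124) = (206561 - 179668/53)*(-1/394124) = (10768065/53)*(-1/394124) = -10768065/20888572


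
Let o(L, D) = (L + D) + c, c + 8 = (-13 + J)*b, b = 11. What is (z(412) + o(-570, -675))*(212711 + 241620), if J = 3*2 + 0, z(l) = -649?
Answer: -899121049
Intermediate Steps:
J = 6 (J = 6 + 0 = 6)
c = -85 (c = -8 + (-13 + 6)*11 = -8 - 7*11 = -8 - 77 = -85)
o(L, D) = -85 + D + L (o(L, D) = (L + D) - 85 = (D + L) - 85 = -85 + D + L)
(z(412) + o(-570, -675))*(212711 + 241620) = (-649 + (-85 - 675 - 570))*(212711 + 241620) = (-649 - 1330)*454331 = -1979*454331 = -899121049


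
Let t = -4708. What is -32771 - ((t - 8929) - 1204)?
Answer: -17930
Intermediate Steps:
-32771 - ((t - 8929) - 1204) = -32771 - ((-4708 - 8929) - 1204) = -32771 - (-13637 - 1204) = -32771 - 1*(-14841) = -32771 + 14841 = -17930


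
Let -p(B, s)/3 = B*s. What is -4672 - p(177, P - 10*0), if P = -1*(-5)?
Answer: -2017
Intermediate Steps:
P = 5
p(B, s) = -3*B*s
-4672 - p(177, P - 10*0) = -4672 - (-3)*177*(5 - 10*0) = -4672 - (-3)*177*(5 + 0) = -4672 - (-3)*177*5 = -4672 - 1*(-2655) = -4672 + 2655 = -2017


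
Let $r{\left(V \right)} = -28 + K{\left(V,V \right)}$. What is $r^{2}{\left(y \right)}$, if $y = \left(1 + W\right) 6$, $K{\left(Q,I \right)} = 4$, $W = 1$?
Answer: $576$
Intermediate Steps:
$y = 12$ ($y = \left(1 + 1\right) 6 = 2 \cdot 6 = 12$)
$r{\left(V \right)} = -24$ ($r{\left(V \right)} = -28 + 4 = -24$)
$r^{2}{\left(y \right)} = \left(-24\right)^{2} = 576$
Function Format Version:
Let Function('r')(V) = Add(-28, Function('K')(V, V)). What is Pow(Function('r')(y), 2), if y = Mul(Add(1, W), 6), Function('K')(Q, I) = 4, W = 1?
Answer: 576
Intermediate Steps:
y = 12 (y = Mul(Add(1, 1), 6) = Mul(2, 6) = 12)
Function('r')(V) = -24 (Function('r')(V) = Add(-28, 4) = -24)
Pow(Function('r')(y), 2) = Pow(-24, 2) = 576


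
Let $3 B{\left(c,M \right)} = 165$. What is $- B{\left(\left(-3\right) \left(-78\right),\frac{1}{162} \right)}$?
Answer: $-55$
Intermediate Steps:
$B{\left(c,M \right)} = 55$ ($B{\left(c,M \right)} = \frac{1}{3} \cdot 165 = 55$)
$- B{\left(\left(-3\right) \left(-78\right),\frac{1}{162} \right)} = \left(-1\right) 55 = -55$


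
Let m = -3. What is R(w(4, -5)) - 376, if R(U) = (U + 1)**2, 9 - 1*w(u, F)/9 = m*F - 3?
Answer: 300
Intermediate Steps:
w(u, F) = 108 + 27*F (w(u, F) = 81 - 9*(-3*F - 3) = 81 - 9*(-3 - 3*F) = 81 + (27 + 27*F) = 108 + 27*F)
R(U) = (1 + U)**2
R(w(4, -5)) - 376 = (1 + (108 + 27*(-5)))**2 - 376 = (1 + (108 - 135))**2 - 376 = (1 - 27)**2 - 376 = (-26)**2 - 376 = 676 - 376 = 300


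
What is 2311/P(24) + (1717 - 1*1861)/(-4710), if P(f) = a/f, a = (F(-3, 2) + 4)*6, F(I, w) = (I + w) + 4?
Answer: 7256708/5495 ≈ 1320.6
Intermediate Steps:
F(I, w) = 4 + I + w
a = 42 (a = ((4 - 3 + 2) + 4)*6 = (3 + 4)*6 = 7*6 = 42)
P(f) = 42/f
2311/P(24) + (1717 - 1*1861)/(-4710) = 2311/((42/24)) + (1717 - 1*1861)/(-4710) = 2311/((42*(1/24))) + (1717 - 1861)*(-1/4710) = 2311/(7/4) - 144*(-1/4710) = 2311*(4/7) + 24/785 = 9244/7 + 24/785 = 7256708/5495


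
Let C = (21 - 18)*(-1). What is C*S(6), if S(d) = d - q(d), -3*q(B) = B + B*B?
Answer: -60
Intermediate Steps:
q(B) = -B/3 - B²/3 (q(B) = -(B + B*B)/3 = -(B + B²)/3 = -B/3 - B²/3)
S(d) = d + d*(1 + d)/3 (S(d) = d - (-1)*d*(1 + d)/3 = d + d*(1 + d)/3)
C = -3 (C = 3*(-1) = -3)
C*S(6) = -6*(4 + 6) = -6*10 = -3*20 = -60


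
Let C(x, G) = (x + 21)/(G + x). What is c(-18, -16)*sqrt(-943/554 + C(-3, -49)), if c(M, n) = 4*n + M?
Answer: -328*I*sqrt(1660061)/3601 ≈ -117.36*I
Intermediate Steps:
c(M, n) = M + 4*n
C(x, G) = (21 + x)/(G + x)
c(-18, -16)*sqrt(-943/554 + C(-3, -49)) = (-18 + 4*(-16))*sqrt(-943/554 + (21 - 3)/(-49 - 3)) = (-18 - 64)*sqrt(-943*1/554 + 18/(-52)) = -82*sqrt(-943/554 - 1/52*18) = -82*sqrt(-943/554 - 9/26) = -328*I*sqrt(1660061)/3601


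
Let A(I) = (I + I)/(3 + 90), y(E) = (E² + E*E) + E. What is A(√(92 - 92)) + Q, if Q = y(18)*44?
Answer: 29304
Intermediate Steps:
y(E) = E + 2*E² (y(E) = (E² + E²) + E = 2*E² + E = E + 2*E²)
Q = 29304 (Q = (18*(1 + 2*18))*44 = (18*(1 + 36))*44 = (18*37)*44 = 666*44 = 29304)
A(I) = 2*I/93 (A(I) = (2*I)/93 = (2*I)*(1/93) = 2*I/93)
A(√(92 - 92)) + Q = 2*√(92 - 92)/93 + 29304 = 2*√0/93 + 29304 = (2/93)*0 + 29304 = 0 + 29304 = 29304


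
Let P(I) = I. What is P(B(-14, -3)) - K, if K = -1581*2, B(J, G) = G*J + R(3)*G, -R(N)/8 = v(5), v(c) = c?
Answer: 3324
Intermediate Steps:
R(N) = -40 (R(N) = -8*5 = -40)
B(J, G) = -40*G + G*J (B(J, G) = G*J - 40*G = -40*G + G*J)
K = -3162
P(B(-14, -3)) - K = -3*(-40 - 14) - 1*(-3162) = -3*(-54) + 3162 = 162 + 3162 = 3324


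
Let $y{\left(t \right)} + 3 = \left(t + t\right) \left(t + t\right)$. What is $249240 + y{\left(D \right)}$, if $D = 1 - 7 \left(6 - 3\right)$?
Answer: $250837$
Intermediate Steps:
$D = -20$ ($D = 1 - 21 = -20$)
$y{\left(t \right)} = -3 + 4 t^{2}$ ($y{\left(t \right)} = -3 + \left(t + t\right) \left(t + t\right) = -3 + 2 t 2 t = -3 + 4 t^{2}$)
$249240 + y{\left(D \right)} = 249240 - \left(3 - 4 \left(-20\right)^{2}\right) = 249240 + \left(-3 + 4 \cdot 400\right) = 249240 + \left(-3 + 1600\right) = 249240 + 1597 = 250837$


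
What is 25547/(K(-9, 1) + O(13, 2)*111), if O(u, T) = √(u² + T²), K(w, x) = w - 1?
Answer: 255470/2131433 + 2835717*√173/2131433 ≈ 17.619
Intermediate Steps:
K(w, x) = -1 + w
O(u, T) = √(T² + u²)
25547/(K(-9, 1) + O(13, 2)*111) = 25547/((-1 - 9) + √(2² + 13²)*111) = 25547/(-10 + √(4 + 169)*111) = 25547/(-10 + √173*111) = 25547/(-10 + 111*√173)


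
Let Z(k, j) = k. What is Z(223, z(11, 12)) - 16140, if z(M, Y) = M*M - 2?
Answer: -15917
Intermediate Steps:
z(M, Y) = -2 + M² (z(M, Y) = M² - 2 = -2 + M²)
Z(223, z(11, 12)) - 16140 = 223 - 16140 = -15917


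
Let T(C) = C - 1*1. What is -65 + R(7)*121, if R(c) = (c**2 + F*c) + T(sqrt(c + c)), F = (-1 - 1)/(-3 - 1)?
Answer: 12333/2 + 121*sqrt(14) ≈ 6619.2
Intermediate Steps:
T(C) = -1 + C (T(C) = C - 1 = -1 + C)
F = 1/2 (F = -2/(-4) = -2*(-1/4) = 1/2 ≈ 0.50000)
R(c) = -1 + c**2 + c/2 + sqrt(2)*sqrt(c) (R(c) = (c**2 + c/2) + (-1 + sqrt(c + c)) = (c**2 + c/2) + (-1 + sqrt(2*c)) = (c**2 + c/2) + (-1 + sqrt(2)*sqrt(c)) = -1 + c**2 + c/2 + sqrt(2)*sqrt(c))
-65 + R(7)*121 = -65 + (-1 + 7**2 + (1/2)*7 + sqrt(2)*sqrt(7))*121 = -65 + (-1 + 49 + 7/2 + sqrt(14))*121 = -65 + (103/2 + sqrt(14))*121 = -65 + (12463/2 + 121*sqrt(14)) = 12333/2 + 121*sqrt(14)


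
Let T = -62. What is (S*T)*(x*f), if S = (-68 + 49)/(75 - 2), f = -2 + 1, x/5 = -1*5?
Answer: 29450/73 ≈ 403.42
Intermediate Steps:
x = -25 (x = 5*(-1*5) = 5*(-5) = -25)
f = -1
S = -19/73 ≈ -0.26027
(S*T)*(x*f) = (-19/73*(-62))*(-25*(-1)) = (1178/73)*25 = 29450/73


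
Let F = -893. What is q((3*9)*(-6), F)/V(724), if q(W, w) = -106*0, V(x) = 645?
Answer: 0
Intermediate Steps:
q(W, w) = 0
q((3*9)*(-6), F)/V(724) = 0/645 = 0*(1/645) = 0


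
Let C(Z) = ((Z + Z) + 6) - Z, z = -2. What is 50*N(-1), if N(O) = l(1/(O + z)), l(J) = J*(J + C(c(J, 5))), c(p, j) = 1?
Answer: -1000/9 ≈ -111.11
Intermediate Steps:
C(Z) = 6 + Z (C(Z) = (2*Z + 6) - Z = (6 + 2*Z) - Z = 6 + Z)
l(J) = J*(7 + J) (l(J) = J*(J + (6 + 1)) = J*(J + 7) = J*(7 + J))
N(O) = (7 + 1/(-2 + O))/(-2 + O) (N(O) = (7 + 1/(O - 2))/(O - 2) = (7 + 1/(-2 + O))/(-2 + O))
50*N(-1) = 50*((-13 + 7*(-1))/(-2 - 1)**2) = 50*((-13 - 7)/(-3)**2) = 50*((1/9)*(-20)) = 50*(-20/9) = -1000/9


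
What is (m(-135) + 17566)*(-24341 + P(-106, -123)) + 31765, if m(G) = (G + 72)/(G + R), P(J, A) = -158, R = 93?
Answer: -860708835/2 ≈ -4.3035e+8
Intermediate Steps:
m(G) = (72 + G)/(93 + G) (m(G) = (G + 72)/(G + 93) = (72 + G)/(93 + G))
(m(-135) + 17566)*(-24341 + P(-106, -123)) + 31765 = ((72 - 135)/(93 - 135) + 17566)*(-24341 - 158) + 31765 = (-63/(-42) + 17566)*(-24499) + 31765 = (-1/42*(-63) + 17566)*(-24499) + 31765 = (3/2 + 17566)*(-24499) + 31765 = (35135/2)*(-24499) + 31765 = -860772365/2 + 31765 = -860708835/2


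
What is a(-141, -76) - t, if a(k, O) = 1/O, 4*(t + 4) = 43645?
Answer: -207238/19 ≈ -10907.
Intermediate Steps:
t = 43629/4 (t = -4 + (¼)*43645 = -4 + 43645/4 = 43629/4 ≈ 10907.)
a(-141, -76) - t = 1/(-76) - 1*43629/4 = -1/76 - 43629/4 = -207238/19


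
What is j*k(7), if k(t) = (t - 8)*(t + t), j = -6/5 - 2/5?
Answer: 112/5 ≈ 22.400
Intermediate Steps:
j = -8/5 (j = -6*⅕ - 2*⅕ = -6/5 - ⅖ = -8/5 ≈ -1.6000)
k(t) = 2*t*(-8 + t) (k(t) = (-8 + t)*(2*t) = 2*t*(-8 + t))
j*k(7) = -16*7*(-8 + 7)/5 = -16*7*(-1)/5 = -8/5*(-14) = 112/5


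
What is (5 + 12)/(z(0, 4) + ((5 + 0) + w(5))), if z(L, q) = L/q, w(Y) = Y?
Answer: 17/10 ≈ 1.7000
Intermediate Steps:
(5 + 12)/(z(0, 4) + ((5 + 0) + w(5))) = (5 + 12)/(0/4 + ((5 + 0) + 5)) = 17/(0*(¼) + (5 + 5)) = 17/(0 + 10) = 17/10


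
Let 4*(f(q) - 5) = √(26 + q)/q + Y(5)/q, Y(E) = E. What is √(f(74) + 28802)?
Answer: √630989638/148 ≈ 169.73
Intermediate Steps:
f(q) = 5 + 5/(4*q) + √(26 + q)/(4*q) (f(q) = 5 + (√(26 + q)/q + 5/q)/4 = 5 + (5/q + √(26 + q)/q)/4 = 5 + (5/(4*q) + √(26 + q)/(4*q)) = 5 + 5/(4*q) + √(26 + q)/(4*q))
√(f(74) + 28802) = √((¼)*(5 + √(26 + 74) + 20*74)/74 + 28802) = √((¼)*(1/74)*(5 + √100 + 1480) + 28802) = √((¼)*(1/74)*(5 + 10 + 1480) + 28802) = √((¼)*(1/74)*1495 + 28802) = √(1495/296 + 28802) = √(8526887/296) = √630989638/148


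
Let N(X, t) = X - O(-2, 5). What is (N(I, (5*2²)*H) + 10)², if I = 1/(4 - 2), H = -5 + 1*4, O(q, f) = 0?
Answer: 441/4 ≈ 110.25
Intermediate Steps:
H = -1 (H = -5 + 4 = -1)
I = ½ (I = 1/2 = ½ ≈ 0.50000)
N(X, t) = X (N(X, t) = X - 1*0 = X + 0 = X)
(N(I, (5*2²)*H) + 10)² = (½ + 10)² = (21/2)² = 441/4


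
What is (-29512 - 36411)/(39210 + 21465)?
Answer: -65923/60675 ≈ -1.0865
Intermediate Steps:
(-29512 - 36411)/(39210 + 21465) = -65923/60675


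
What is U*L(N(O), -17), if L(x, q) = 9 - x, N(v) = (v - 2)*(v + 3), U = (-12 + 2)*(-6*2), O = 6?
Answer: -3240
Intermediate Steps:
U = 120 (U = -10*(-12) = 120)
N(v) = (-2 + v)*(3 + v)
U*L(N(O), -17) = 120*(9 - (-6 + 6 + 6**2)) = 120*(9 - (-6 + 6 + 36)) = 120*(9 - 1*36) = 120*(9 - 36) = 120*(-27) = -3240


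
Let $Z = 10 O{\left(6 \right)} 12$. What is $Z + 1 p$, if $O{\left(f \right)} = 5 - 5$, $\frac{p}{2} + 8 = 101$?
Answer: $186$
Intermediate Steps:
$p = 186$ ($p = -16 + 2 \cdot 101 = -16 + 202 = 186$)
$O{\left(f \right)} = 0$ ($O{\left(f \right)} = 5 - 5 = 0$)
$Z = 0$ ($Z = 10 \cdot 0 \cdot 12 = 0 \cdot 12 = 0$)
$Z + 1 p = 0 + 1 \cdot 186 = 0 + 186 = 186$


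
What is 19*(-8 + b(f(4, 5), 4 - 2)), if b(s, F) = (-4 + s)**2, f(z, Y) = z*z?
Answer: 2584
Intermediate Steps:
f(z, Y) = z**2
19*(-8 + b(f(4, 5), 4 - 2)) = 19*(-8 + (-4 + 4**2)**2) = 19*(-8 + (-4 + 16)**2) = 19*(-8 + 12**2) = 19*(-8 + 144) = 19*136 = 2584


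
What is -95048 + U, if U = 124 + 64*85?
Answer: -89484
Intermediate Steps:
U = 5564 (U = 124 + 5440 = 5564)
-95048 + U = -95048 + 5564 = -89484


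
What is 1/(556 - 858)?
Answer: -1/302 ≈ -0.0033113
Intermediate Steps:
1/(556 - 858) = 1/(-302) = -1/302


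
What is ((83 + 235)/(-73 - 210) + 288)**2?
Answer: 6591166596/80089 ≈ 82298.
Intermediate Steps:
((83 + 235)/(-73 - 210) + 288)**2 = (318/(-283) + 288)**2 = (318*(-1/283) + 288)**2 = (-318/283 + 288)**2 = (81186/283)**2 = 6591166596/80089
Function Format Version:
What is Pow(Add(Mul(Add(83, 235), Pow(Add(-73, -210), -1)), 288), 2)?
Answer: Rational(6591166596, 80089) ≈ 82298.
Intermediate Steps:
Pow(Add(Mul(Add(83, 235), Pow(Add(-73, -210), -1)), 288), 2) = Pow(Add(Mul(318, Pow(-283, -1)), 288), 2) = Pow(Add(Mul(318, Rational(-1, 283)), 288), 2) = Pow(Add(Rational(-318, 283), 288), 2) = Pow(Rational(81186, 283), 2) = Rational(6591166596, 80089)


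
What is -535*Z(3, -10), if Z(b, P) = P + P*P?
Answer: -48150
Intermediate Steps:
Z(b, P) = P + P²
-535*Z(3, -10) = -(-5350)*(1 - 10) = -(-5350)*(-9) = -535*90 = -48150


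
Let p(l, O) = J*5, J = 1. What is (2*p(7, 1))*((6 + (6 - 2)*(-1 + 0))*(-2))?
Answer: -40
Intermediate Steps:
p(l, O) = 5 (p(l, O) = 1*5 = 5)
(2*p(7, 1))*((6 + (6 - 2)*(-1 + 0))*(-2)) = (2*5)*((6 + (6 - 2)*(-1 + 0))*(-2)) = 10*((6 + 4*(-1))*(-2)) = 10*((6 - 4)*(-2)) = 10*(2*(-2)) = 10*(-4) = -40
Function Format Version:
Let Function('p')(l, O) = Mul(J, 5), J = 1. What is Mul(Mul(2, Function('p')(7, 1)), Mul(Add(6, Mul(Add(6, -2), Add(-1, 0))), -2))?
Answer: -40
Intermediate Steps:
Function('p')(l, O) = 5 (Function('p')(l, O) = Mul(1, 5) = 5)
Mul(Mul(2, Function('p')(7, 1)), Mul(Add(6, Mul(Add(6, -2), Add(-1, 0))), -2)) = Mul(Mul(2, 5), Mul(Add(6, Mul(Add(6, -2), Add(-1, 0))), -2)) = Mul(10, Mul(Add(6, Mul(4, -1)), -2)) = Mul(10, Mul(Add(6, -4), -2)) = Mul(10, Mul(2, -2)) = Mul(10, -4) = -40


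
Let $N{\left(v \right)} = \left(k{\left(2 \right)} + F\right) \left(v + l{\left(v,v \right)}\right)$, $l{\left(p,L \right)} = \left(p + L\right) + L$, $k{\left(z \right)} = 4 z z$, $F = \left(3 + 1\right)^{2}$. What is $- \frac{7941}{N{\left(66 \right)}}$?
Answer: $- \frac{2647}{2816} \approx -0.93999$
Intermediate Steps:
$F = 16$ ($F = 4^{2} = 16$)
$k{\left(z \right)} = 4 z^{2}$
$l{\left(p,L \right)} = p + 2 L$ ($l{\left(p,L \right)} = \left(L + p\right) + L = p + 2 L$)
$N{\left(v \right)} = 128 v$ ($N{\left(v \right)} = \left(4 \cdot 2^{2} + 16\right) \left(v + \left(v + 2 v\right)\right) = \left(4 \cdot 4 + 16\right) \left(v + 3 v\right) = \left(16 + 16\right) 4 v = 32 \cdot 4 v = 128 v$)
$- \frac{7941}{N{\left(66 \right)}} = - \frac{7941}{128 \cdot 66} = - \frac{7941}{8448} = \left(-7941\right) \frac{1}{8448} = - \frac{2647}{2816}$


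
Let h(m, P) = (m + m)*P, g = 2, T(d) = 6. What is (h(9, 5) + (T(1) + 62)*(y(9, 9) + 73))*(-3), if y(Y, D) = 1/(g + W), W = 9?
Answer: -166986/11 ≈ -15181.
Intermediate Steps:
h(m, P) = 2*P*m (h(m, P) = (2*m)*P = 2*P*m)
y(Y, D) = 1/11 (y(Y, D) = 1/(2 + 9) = 1/11)
(h(9, 5) + (T(1) + 62)*(y(9, 9) + 73))*(-3) = (2*5*9 + (6 + 62)*(1/11 + 73))*(-3) = (90 + 68*(804/11))*(-3) = (90 + 54672/11)*(-3) = (55662/11)*(-3) = -166986/11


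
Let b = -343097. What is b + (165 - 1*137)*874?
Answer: -318625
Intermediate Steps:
b + (165 - 1*137)*874 = -343097 + (165 - 1*137)*874 = -343097 + (165 - 137)*874 = -343097 + 28*874 = -343097 + 24472 = -318625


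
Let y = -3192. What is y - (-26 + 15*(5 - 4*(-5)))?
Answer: -3541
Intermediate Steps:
y - (-26 + 15*(5 - 4*(-5))) = -3192 - (-26 + 15*(5 - 4*(-5))) = -3192 - (-26 + 15*(5 + 20)) = -3192 - (-26 + 15*25) = -3192 - (-26 + 375) = -3192 - 1*349 = -3192 - 349 = -3541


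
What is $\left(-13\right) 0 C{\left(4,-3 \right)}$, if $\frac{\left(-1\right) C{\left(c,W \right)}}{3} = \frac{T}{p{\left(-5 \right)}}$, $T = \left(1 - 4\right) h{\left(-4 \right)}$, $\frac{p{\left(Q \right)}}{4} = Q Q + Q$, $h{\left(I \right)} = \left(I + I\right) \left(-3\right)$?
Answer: $0$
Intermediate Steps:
$h{\left(I \right)} = - 6 I$ ($h{\left(I \right)} = 2 I \left(-3\right) = - 6 I$)
$p{\left(Q \right)} = 4 Q + 4 Q^{2}$ ($p{\left(Q \right)} = 4 \left(Q Q + Q\right) = 4 \left(Q^{2} + Q\right) = 4 \left(Q + Q^{2}\right) = 4 Q + 4 Q^{2}$)
$T = -72$ ($T = \left(1 - 4\right) \left(\left(-6\right) \left(-4\right)\right) = \left(-3\right) 24 = -72$)
$C{\left(c,W \right)} = \frac{27}{10}$ ($C{\left(c,W \right)} = - 3 \left(- \frac{72}{4 \left(-5\right) \left(1 - 5\right)}\right) = - 3 \left(- \frac{72}{4 \left(-5\right) \left(-4\right)}\right) = - 3 \left(- \frac{72}{80}\right) = - 3 \left(\left(-72\right) \frac{1}{80}\right) = \left(-3\right) \left(- \frac{9}{10}\right) = \frac{27}{10}$)
$\left(-13\right) 0 C{\left(4,-3 \right)} = \left(-13\right) 0 \cdot \frac{27}{10} = 0 \cdot \frac{27}{10} = 0$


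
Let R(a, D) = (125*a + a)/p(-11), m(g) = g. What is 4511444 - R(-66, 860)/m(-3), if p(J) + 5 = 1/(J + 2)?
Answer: 103775686/23 ≈ 4.5120e+6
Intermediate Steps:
p(J) = -5 + 1/(2 + J) (p(J) = -5 + 1/(J + 2) = -5 + 1/(2 + J))
R(a, D) = -567*a/23 (R(a, D) = (125*a + a)/(((-9 - 5*(-11))/(2 - 11))) = (126*a)/(((-9 + 55)/(-9))) = (126*a)/((-⅑*46)) = (126*a)/(-46/9) = (126*a)*(-9/46) = -567*a/23)
4511444 - R(-66, 860)/m(-3) = 4511444 - (-567/23*(-66))/(-3) = 4511444 - 37422*(-1)/(23*3) = 4511444 - 1*(-12474/23) = 4511444 + 12474/23 = 103775686/23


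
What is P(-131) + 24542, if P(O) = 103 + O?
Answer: 24514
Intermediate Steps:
P(-131) + 24542 = (103 - 131) + 24542 = -28 + 24542 = 24514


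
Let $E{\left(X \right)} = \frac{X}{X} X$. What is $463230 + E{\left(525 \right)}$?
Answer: $463755$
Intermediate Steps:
$E{\left(X \right)} = X$ ($E{\left(X \right)} = 1 X = X$)
$463230 + E{\left(525 \right)} = 463230 + 525 = 463755$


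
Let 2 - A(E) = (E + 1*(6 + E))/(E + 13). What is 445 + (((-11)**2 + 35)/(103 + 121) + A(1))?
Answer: 3577/8 ≈ 447.13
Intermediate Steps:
A(E) = 2 - (6 + 2*E)/(13 + E) (A(E) = 2 - (E + 1*(6 + E))/(E + 13) = 2 - (E + (6 + E))/(13 + E) = 2 - (6 + 2*E)/(13 + E))
445 + (((-11)**2 + 35)/(103 + 121) + A(1)) = 445 + (((-11)**2 + 35)/(103 + 121) + 20/(13 + 1)) = 445 + ((121 + 35)/224 + 20/14) = 445 + (156*(1/224) + 20*(1/14)) = 445 + (39/56 + 10/7) = 445 + 17/8 = 3577/8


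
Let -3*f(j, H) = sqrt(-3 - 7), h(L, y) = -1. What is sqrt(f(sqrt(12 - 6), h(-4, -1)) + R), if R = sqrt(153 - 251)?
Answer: sqrt(3)*sqrt(I)*sqrt(-sqrt(10) + 21*sqrt(2))/3 ≈ 2.103 + 2.103*I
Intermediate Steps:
R = 7*I*sqrt(2) (R = sqrt(-98) = 7*I*sqrt(2) ≈ 9.8995*I)
f(j, H) = -I*sqrt(10)/3 (f(j, H) = -sqrt(-3 - 7)/3 = -I*sqrt(10)/3)
sqrt(f(sqrt(12 - 6), h(-4, -1)) + R) = sqrt(-I*sqrt(10)/3 + 7*I*sqrt(2)) = sqrt(7*I*sqrt(2) - I*sqrt(10)/3)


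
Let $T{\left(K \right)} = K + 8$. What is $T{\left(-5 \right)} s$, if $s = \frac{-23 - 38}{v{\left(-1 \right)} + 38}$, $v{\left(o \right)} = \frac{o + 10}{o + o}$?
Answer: $- \frac{366}{67} \approx -5.4627$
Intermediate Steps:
$T{\left(K \right)} = 8 + K$
$v{\left(o \right)} = \frac{10 + o}{2 o}$
$s = - \frac{122}{67}$ ($s = \frac{-23 - 38}{\frac{10 - 1}{2 \left(-1\right)} + 38} = - \frac{61}{\frac{1}{2} \left(-1\right) 9 + 38} = - \frac{61}{- \frac{9}{2} + 38} = - \frac{61}{\frac{67}{2}} = \left(-61\right) \frac{2}{67} = - \frac{122}{67} \approx -1.8209$)
$T{\left(-5 \right)} s = \left(8 - 5\right) \left(- \frac{122}{67}\right) = 3 \left(- \frac{122}{67}\right) = - \frac{366}{67}$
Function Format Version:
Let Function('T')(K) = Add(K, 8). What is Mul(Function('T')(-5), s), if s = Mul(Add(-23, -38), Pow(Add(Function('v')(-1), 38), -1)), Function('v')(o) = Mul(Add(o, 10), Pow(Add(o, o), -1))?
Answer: Rational(-366, 67) ≈ -5.4627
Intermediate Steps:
Function('T')(K) = Add(8, K)
Function('v')(o) = Mul(Rational(1, 2), Pow(o, -1), Add(10, o)) (Function('v')(o) = Mul(Add(10, o), Pow(Mul(2, o), -1)) = Mul(Add(10, o), Mul(Rational(1, 2), Pow(o, -1))) = Mul(Rational(1, 2), Pow(o, -1), Add(10, o)))
s = Rational(-122, 67) (s = Mul(Add(-23, -38), Pow(Add(Mul(Rational(1, 2), Pow(-1, -1), Add(10, -1)), 38), -1)) = Mul(-61, Pow(Add(Mul(Rational(1, 2), -1, 9), 38), -1)) = Mul(-61, Pow(Add(Rational(-9, 2), 38), -1)) = Mul(-61, Pow(Rational(67, 2), -1)) = Mul(-61, Rational(2, 67)) = Rational(-122, 67) ≈ -1.8209)
Mul(Function('T')(-5), s) = Mul(Add(8, -5), Rational(-122, 67)) = Mul(3, Rational(-122, 67)) = Rational(-366, 67)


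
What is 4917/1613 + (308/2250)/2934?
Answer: 8115018076/2662054875 ≈ 3.0484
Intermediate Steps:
4917/1613 + (308/2250)/2934 = 4917*(1/1613) + (308*(1/2250))*(1/2934) = 4917/1613 + (154/1125)*(1/2934) = 4917/1613 + 77/1650375 = 8115018076/2662054875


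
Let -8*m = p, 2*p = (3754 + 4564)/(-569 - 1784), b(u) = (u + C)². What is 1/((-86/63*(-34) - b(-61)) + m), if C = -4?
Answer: -1185912/4955174807 ≈ -0.00023933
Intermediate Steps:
b(u) = (-4 + u)² (b(u) = (u - 4)² = (-4 + u)²)
p = -4159/2353 (p = ((3754 + 4564)/(-569 - 1784))/2 = (8318/(-2353))/2 = (8318*(-1/2353))/2 = (½)*(-8318/2353) = -4159/2353 ≈ -1.7675)
m = 4159/18824 (m = -⅛*(-4159/2353) = 4159/18824 ≈ 0.22094)
1/((-86/63*(-34) - b(-61)) + m) = 1/((-86/63*(-34) - (-4 - 61)²) + 4159/18824) = 1/((-86*1/63*(-34) - 1*(-65)²) + 4159/18824) = 1/((-86/63*(-34) - 1*4225) + 4159/18824) = 1/((2924/63 - 4225) + 4159/18824) = 1/(-263251/63 + 4159/18824) = 1/(-4955174807/1185912) = -1185912/4955174807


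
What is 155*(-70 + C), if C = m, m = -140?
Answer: -32550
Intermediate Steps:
C = -140
155*(-70 + C) = 155*(-70 - 140) = 155*(-210) = -32550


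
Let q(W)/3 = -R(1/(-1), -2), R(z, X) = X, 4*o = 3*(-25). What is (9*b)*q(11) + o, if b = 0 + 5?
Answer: 1005/4 ≈ 251.25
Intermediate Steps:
o = -75/4 (o = (3*(-25))/4 = (¼)*(-75) = -75/4 ≈ -18.750)
b = 5
q(W) = 6 (q(W) = 3*(-1*(-2)) = 3*2 = 6)
(9*b)*q(11) + o = (9*5)*6 - 75/4 = 45*6 - 75/4 = 270 - 75/4 = 1005/4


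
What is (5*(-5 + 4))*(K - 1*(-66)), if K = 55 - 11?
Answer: -550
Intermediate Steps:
K = 44
(5*(-5 + 4))*(K - 1*(-66)) = (5*(-5 + 4))*(44 - 1*(-66)) = (5*(-1))*(44 + 66) = -5*110 = -550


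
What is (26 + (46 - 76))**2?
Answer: 16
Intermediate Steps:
(26 + (46 - 76))**2 = (26 - 30)**2 = (-4)**2 = 16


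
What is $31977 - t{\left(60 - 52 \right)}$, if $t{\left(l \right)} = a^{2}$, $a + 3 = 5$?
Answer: $31973$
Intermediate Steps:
$a = 2$ ($a = -3 + 5 = 2$)
$t{\left(l \right)} = 4$ ($t{\left(l \right)} = 2^{2} = 4$)
$31977 - t{\left(60 - 52 \right)} = 31977 - 4 = 31973$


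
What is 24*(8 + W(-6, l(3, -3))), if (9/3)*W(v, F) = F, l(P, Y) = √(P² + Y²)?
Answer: 192 + 24*√2 ≈ 225.94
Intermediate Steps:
W(v, F) = F/3
24*(8 + W(-6, l(3, -3))) = 24*(8 + √(3² + (-3)²)/3) = 24*(8 + √(9 + 9)/3) = 24*(8 + √18/3) = 24*(8 + (3*√2)/3) = 24*(8 + √2) = 192 + 24*√2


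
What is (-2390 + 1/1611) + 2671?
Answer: 452692/1611 ≈ 281.00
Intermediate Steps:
(-2390 + 1/1611) + 2671 = -3850289/1611 + 2671 = 452692/1611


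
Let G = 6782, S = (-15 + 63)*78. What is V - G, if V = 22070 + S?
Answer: 19032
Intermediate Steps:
S = 3744 (S = 48*78 = 3744)
V = 25814 (V = 22070 + 3744 = 25814)
V - G = 25814 - 1*6782 = 25814 - 6782 = 19032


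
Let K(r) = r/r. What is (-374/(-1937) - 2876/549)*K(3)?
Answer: -5365486/1063413 ≈ -5.0455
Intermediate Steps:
K(r) = 1
(-374/(-1937) - 2876/549)*K(3) = (-374/(-1937) - 2876/549)*1 = (-374*(-1/1937) - 2876*1/549)*1 = (374/1937 - 2876/549)*1 = -5365486/1063413*1 = -5365486/1063413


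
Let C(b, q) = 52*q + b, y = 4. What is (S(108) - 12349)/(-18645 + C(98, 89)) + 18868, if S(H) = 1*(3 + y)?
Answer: 262636034/13919 ≈ 18869.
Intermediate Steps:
C(b, q) = b + 52*q
S(H) = 7 (S(H) = 1*(3 + 4) = 1*7 = 7)
(S(108) - 12349)/(-18645 + C(98, 89)) + 18868 = (7 - 12349)/(-18645 + (98 + 52*89)) + 18868 = -12342/(-18645 + (98 + 4628)) + 18868 = -12342/(-18645 + 4726) + 18868 = -12342/(-13919) + 18868 = -12342*(-1/13919) + 18868 = 12342/13919 + 18868 = 262636034/13919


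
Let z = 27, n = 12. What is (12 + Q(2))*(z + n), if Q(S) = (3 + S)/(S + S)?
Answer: 2067/4 ≈ 516.75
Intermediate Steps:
Q(S) = (3 + S)/(2*S) (Q(S) = (3 + S)/((2*S)) = (3 + S)*(1/(2*S)) = (3 + S)/(2*S))
(12 + Q(2))*(z + n) = (12 + (½)*(3 + 2)/2)*(27 + 12) = (12 + (½)*(½)*5)*39 = (12 + 5/4)*39 = (53/4)*39 = 2067/4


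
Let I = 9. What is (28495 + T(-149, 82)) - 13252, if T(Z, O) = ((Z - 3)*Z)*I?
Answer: 219075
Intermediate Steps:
T(Z, O) = 9*Z*(-3 + Z) (T(Z, O) = ((Z - 3)*Z)*9 = ((-3 + Z)*Z)*9 = (Z*(-3 + Z))*9 = 9*Z*(-3 + Z))
(28495 + T(-149, 82)) - 13252 = (28495 + 9*(-149)*(-3 - 149)) - 13252 = (28495 + 9*(-149)*(-152)) - 13252 = (28495 + 203832) - 13252 = 232327 - 13252 = 219075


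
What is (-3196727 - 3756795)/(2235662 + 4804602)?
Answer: -3476761/3520132 ≈ -0.98768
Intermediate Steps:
(-3196727 - 3756795)/(2235662 + 4804602) = -6953522/7040264 = -6953522*1/7040264 = -3476761/3520132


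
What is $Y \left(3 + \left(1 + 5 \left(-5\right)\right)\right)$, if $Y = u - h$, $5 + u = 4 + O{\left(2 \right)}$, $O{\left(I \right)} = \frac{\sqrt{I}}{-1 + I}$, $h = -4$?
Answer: $-63 - 21 \sqrt{2} \approx -92.698$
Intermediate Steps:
$O{\left(I \right)} = \frac{\sqrt{I}}{-1 + I}$
$u = -1 + \sqrt{2}$ ($u = -5 + \left(4 + \frac{\sqrt{2}}{-1 + 2}\right) = -5 + \left(4 + \frac{\sqrt{2}}{1}\right) = -5 + \left(4 + \sqrt{2} \cdot 1\right) = -5 + \left(4 + \sqrt{2}\right) = -1 + \sqrt{2} \approx 0.41421$)
$Y = 3 + \sqrt{2}$ ($Y = \left(-1 + \sqrt{2}\right) - -4 = \left(-1 + \sqrt{2}\right) + 4 = 3 + \sqrt{2} \approx 4.4142$)
$Y \left(3 + \left(1 + 5 \left(-5\right)\right)\right) = \left(3 + \sqrt{2}\right) \left(3 + \left(1 + 5 \left(-5\right)\right)\right) = \left(3 + \sqrt{2}\right) \left(3 + \left(1 - 25\right)\right) = \left(3 + \sqrt{2}\right) \left(3 - 24\right) = \left(3 + \sqrt{2}\right) \left(-21\right) = -63 - 21 \sqrt{2}$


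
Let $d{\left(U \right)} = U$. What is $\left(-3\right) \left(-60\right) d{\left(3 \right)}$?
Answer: $540$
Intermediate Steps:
$\left(-3\right) \left(-60\right) d{\left(3 \right)} = \left(-3\right) \left(-60\right) 3 = 180 \cdot 3 = 540$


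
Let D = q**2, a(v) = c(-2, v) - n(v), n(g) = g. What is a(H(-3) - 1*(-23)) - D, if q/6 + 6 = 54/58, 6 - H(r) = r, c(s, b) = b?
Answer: -777924/841 ≈ -925.00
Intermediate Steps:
H(r) = 6 - r
q = -882/29 (q = -36 + 6*(54/58) = -36 + 6*(54*(1/58)) = -36 + 6*(27/29) = -36 + 162/29 = -882/29 ≈ -30.414)
a(v) = 0 (a(v) = v - v = 0)
D = 777924/841 (D = (-882/29)**2 = 777924/841 ≈ 925.00)
a(H(-3) - 1*(-23)) - D = 0 - 1*777924/841 = 0 - 777924/841 = -777924/841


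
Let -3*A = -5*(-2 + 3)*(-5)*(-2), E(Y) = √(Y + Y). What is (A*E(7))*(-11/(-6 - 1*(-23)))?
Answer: -550*√14/51 ≈ -40.351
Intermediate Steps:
E(Y) = √2*√Y (E(Y) = √(2*Y) = √2*√Y)
A = 50/3 (A = -(-5*(-2 + 3)*(-5))*(-2)/3 = -(-5*(-5))*(-2)/3 = -25*(-2)/3 = -⅓*(-50) = 50/3 ≈ 16.667)
(A*E(7))*(-11/(-6 - 1*(-23))) = (50*(√2*√7)/3)*(-11/(-6 - 1*(-23))) = (50*√14/3)*(-11/(-6 + 23)) = (50*√14/3)*(-11/17) = -550*√14/51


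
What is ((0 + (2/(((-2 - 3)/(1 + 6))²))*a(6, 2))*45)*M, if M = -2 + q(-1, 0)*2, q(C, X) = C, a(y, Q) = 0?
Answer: 0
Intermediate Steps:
M = -4 (M = -2 - 1*2 = -2 - 2 = -4)
((0 + (2/(((-2 - 3)/(1 + 6))²))*a(6, 2))*45)*M = ((0 + (2/(((-2 - 3)/(1 + 6))²))*0)*45)*(-4) = ((0 + (2/((-5/7)²))*0)*45)*(-4) = ((0 + (2/(25/49))*0)*45)*(-4) = ((0 + (2*(49/25))*0)*45)*(-4) = ((0 + (98/25)*0)*45)*(-4) = ((0 + 0)*45)*(-4) = (0*45)*(-4) = 0*(-4) = 0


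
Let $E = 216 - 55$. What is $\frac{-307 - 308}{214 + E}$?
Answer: $- \frac{41}{25} \approx -1.64$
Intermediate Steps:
$E = 161$ ($E = 216 - 55 = 161$)
$\frac{-307 - 308}{214 + E} = \frac{-307 - 308}{214 + 161} = - \frac{615}{375} = \left(-615\right) \frac{1}{375} = - \frac{41}{25}$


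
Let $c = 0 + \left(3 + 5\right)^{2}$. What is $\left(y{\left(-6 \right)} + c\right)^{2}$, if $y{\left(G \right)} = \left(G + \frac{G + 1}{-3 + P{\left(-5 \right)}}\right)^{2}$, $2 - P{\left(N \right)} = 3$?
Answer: $\frac{1918225}{256} \approx 7493.1$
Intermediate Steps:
$P{\left(N \right)} = -1$ ($P{\left(N \right)} = 2 - 3 = -1$)
$c = 64$ ($c = 0 + 8^{2} = 0 + 64 = 64$)
$y{\left(G \right)} = \left(- \frac{1}{4} + \frac{3 G}{4}\right)^{2}$ ($y{\left(G \right)} = \left(G + \frac{G + 1}{-3 - 1}\right)^{2} = \left(G + \frac{1 + G}{-4}\right)^{2} = \left(G + \left(1 + G\right) \left(- \frac{1}{4}\right)\right)^{2} = \left(G - \left(\frac{1}{4} + \frac{G}{4}\right)\right)^{2} = \left(- \frac{1}{4} + \frac{3 G}{4}\right)^{2}$)
$\left(y{\left(-6 \right)} + c\right)^{2} = \left(\frac{\left(1 - -18\right)^{2}}{16} + 64\right)^{2} = \left(\frac{\left(1 + 18\right)^{2}}{16} + 64\right)^{2} = \left(\frac{19^{2}}{16} + 64\right)^{2} = \left(\frac{1}{16} \cdot 361 + 64\right)^{2} = \left(\frac{361}{16} + 64\right)^{2} = \left(\frac{1385}{16}\right)^{2} = \frac{1918225}{256}$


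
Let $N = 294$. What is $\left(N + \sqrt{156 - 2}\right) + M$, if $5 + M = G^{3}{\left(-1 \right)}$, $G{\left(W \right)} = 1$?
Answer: $290 + \sqrt{154} \approx 302.41$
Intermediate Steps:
$M = -4$ ($M = -5 + 1^{3} = -5 + 1 = -4$)
$\left(N + \sqrt{156 - 2}\right) + M = \left(294 + \sqrt{156 - 2}\right) - 4 = \left(294 + \sqrt{154}\right) - 4 = 290 + \sqrt{154}$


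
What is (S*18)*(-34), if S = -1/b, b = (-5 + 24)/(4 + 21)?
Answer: 15300/19 ≈ 805.26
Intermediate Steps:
b = 19/25 ≈ 0.76000
S = -25/19 (S = -1/19/25 = -1*25/19 = -25/19 ≈ -1.3158)
(S*18)*(-34) = -25/19*18*(-34) = -450/19*(-34) = 15300/19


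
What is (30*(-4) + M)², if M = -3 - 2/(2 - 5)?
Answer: 134689/9 ≈ 14965.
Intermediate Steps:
M = -7/3 (M = -3 - 2/(-3) = -3 - ⅓*(-2) = -3 + ⅔ = -7/3 ≈ -2.3333)
(30*(-4) + M)² = (30*(-4) - 7/3)² = (-120 - 7/3)² = (-367/3)² = 134689/9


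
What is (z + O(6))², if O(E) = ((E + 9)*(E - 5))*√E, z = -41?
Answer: 3031 - 1230*√6 ≈ 18.128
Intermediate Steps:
O(E) = √E*(-5 + E)*(9 + E) (O(E) = ((9 + E)*(-5 + E))*√E = ((-5 + E)*(9 + E))*√E = √E*(-5 + E)*(9 + E))
(z + O(6))² = (-41 + √6*(-45 + 6² + 4*6))² = (-41 + √6*(-45 + 36 + 24))² = (-41 + √6*15)² = (-41 + 15*√6)²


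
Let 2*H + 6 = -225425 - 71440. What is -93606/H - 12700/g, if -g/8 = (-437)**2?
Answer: 24148647427/37795438666 ≈ 0.63893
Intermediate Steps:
g = -1527752 (g = -8*(-437)**2 = -8*190969 = -1527752)
H = -296871/2 (H = -3 + (-225425 - 71440)/2 = -3 + (1/2)*(-296865) = -3 - 296865/2 = -296871/2 ≈ -1.4844e+5)
-93606/H - 12700/g = -93606/(-296871/2) - 12700/(-1527752) = -93606*(-2/296871) - 12700*(-1/1527752) = 62404/98957 + 3175/381938 = 24148647427/37795438666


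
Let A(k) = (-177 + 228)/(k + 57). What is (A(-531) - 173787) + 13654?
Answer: -25301031/158 ≈ -1.6013e+5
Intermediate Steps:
A(k) = 51/(57 + k)
(A(-531) - 173787) + 13654 = (51/(57 - 531) - 173787) + 13654 = (51/(-474) - 173787) + 13654 = (51*(-1/474) - 173787) + 13654 = (-17/158 - 173787) + 13654 = -27458363/158 + 13654 = -25301031/158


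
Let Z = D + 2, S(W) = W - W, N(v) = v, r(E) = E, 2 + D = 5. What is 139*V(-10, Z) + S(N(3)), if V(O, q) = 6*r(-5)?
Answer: -4170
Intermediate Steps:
D = 3 (D = -2 + 5 = 3)
S(W) = 0
Z = 5 (Z = 3 + 2 = 5)
V(O, q) = -30 (V(O, q) = 6*(-5) = -30)
139*V(-10, Z) + S(N(3)) = 139*(-30) + 0 = -4170 + 0 = -4170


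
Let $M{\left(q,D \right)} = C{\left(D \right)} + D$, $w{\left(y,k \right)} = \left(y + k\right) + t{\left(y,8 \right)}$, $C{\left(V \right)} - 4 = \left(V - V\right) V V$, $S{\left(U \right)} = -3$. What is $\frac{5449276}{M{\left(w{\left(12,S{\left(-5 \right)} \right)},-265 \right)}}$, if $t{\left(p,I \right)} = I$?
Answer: $- \frac{5449276}{261} \approx -20878.0$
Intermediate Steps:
$C{\left(V \right)} = 4$ ($C{\left(V \right)} = 4 + \left(V - V\right) V V = 4 + 0 V V = 4 + 0 V = 4 + 0 = 4$)
$w{\left(y,k \right)} = 8 + k + y$ ($w{\left(y,k \right)} = \left(y + k\right) + 8 = \left(k + y\right) + 8 = 8 + k + y$)
$M{\left(q,D \right)} = 4 + D$
$\frac{5449276}{M{\left(w{\left(12,S{\left(-5 \right)} \right)},-265 \right)}} = \frac{5449276}{4 - 265} = \frac{5449276}{-261} = 5449276 \left(- \frac{1}{261}\right) = - \frac{5449276}{261}$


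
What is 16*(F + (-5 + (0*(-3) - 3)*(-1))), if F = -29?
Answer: -496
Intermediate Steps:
16*(F + (-5 + (0*(-3) - 3)*(-1))) = 16*(-29 + (-5 + (0*(-3) - 3)*(-1))) = 16*(-29 + (-5 + (0 - 3)*(-1))) = 16*(-29 + (-5 - 3*(-1))) = 16*(-29 + (-5 + 3)) = 16*(-29 - 2) = 16*(-31) = -496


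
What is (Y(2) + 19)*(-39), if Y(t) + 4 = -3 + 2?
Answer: -546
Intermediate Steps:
Y(t) = -5 (Y(t) = -4 + (-3 + 2) = -4 - 1 = -5)
(Y(2) + 19)*(-39) = (-5 + 19)*(-39) = 14*(-39) = -546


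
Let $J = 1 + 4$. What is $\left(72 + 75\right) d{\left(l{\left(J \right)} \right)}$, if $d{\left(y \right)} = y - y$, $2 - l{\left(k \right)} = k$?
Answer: $0$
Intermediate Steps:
$J = 5$
$l{\left(k \right)} = 2 - k$
$d{\left(y \right)} = 0$
$\left(72 + 75\right) d{\left(l{\left(J \right)} \right)} = \left(72 + 75\right) 0 = 147 \cdot 0 = 0$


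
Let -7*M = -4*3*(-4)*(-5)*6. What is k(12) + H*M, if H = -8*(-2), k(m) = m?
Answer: 23124/7 ≈ 3303.4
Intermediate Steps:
M = 1440/7 (M = -(-4*3*(-4)*(-5))*6/7 = -(-(-48)*(-5))*6/7 = -(-4*60)*6/7 = -(-240)*6/7 = -⅐*(-1440) = 1440/7 ≈ 205.71)
H = 16
k(12) + H*M = 12 + 16*(1440/7) = 12 + 23040/7 = 23124/7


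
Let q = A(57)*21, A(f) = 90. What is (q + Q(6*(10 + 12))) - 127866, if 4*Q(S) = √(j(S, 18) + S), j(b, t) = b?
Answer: -125976 + √66/2 ≈ -1.2597e+5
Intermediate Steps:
Q(S) = √2*√S/4 (Q(S) = √(S + S)/4 = √(2*S)/4 = (√2*√S)/4 = √2*√S/4)
q = 1890 (q = 90*21 = 1890)
(q + Q(6*(10 + 12))) - 127866 = (1890 + √2*√(6*(10 + 12))/4) - 127866 = (1890 + √2*√(6*22)/4) - 127866 = (1890 + √2*√132/4) - 127866 = (1890 + √2*(2*√33)/4) - 127866 = (1890 + √66/2) - 127866 = -125976 + √66/2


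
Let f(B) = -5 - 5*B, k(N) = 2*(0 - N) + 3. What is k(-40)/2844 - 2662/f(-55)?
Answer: -419351/42660 ≈ -9.8301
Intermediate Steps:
k(N) = 3 - 2*N (k(N) = 2*(-N) + 3 = -2*N + 3 = 3 - 2*N)
k(-40)/2844 - 2662/f(-55) = (3 - 2*(-40))/2844 - 2662/(-5 - 5*(-55)) = (3 + 80)*(1/2844) - 2662/(-5 + 275) = 83*(1/2844) - 2662/270 = 83/2844 - 2662*1/270 = 83/2844 - 1331/135 = -419351/42660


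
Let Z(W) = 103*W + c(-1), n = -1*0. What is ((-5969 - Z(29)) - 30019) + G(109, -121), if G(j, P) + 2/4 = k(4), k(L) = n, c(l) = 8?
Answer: -77967/2 ≈ -38984.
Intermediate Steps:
n = 0
k(L) = 0
G(j, P) = -1/2 (G(j, P) = -1/2 + 0 = -1/2)
Z(W) = 8 + 103*W (Z(W) = 103*W + 8 = 8 + 103*W)
((-5969 - Z(29)) - 30019) + G(109, -121) = ((-5969 - (8 + 103*29)) - 30019) - 1/2 = ((-5969 - (8 + 2987)) - 30019) - 1/2 = ((-5969 - 1*2995) - 30019) - 1/2 = ((-5969 - 2995) - 30019) - 1/2 = (-8964 - 30019) - 1/2 = -38983 - 1/2 = -77967/2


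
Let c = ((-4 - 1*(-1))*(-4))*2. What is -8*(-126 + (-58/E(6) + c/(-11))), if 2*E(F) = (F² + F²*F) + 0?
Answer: 713192/693 ≈ 1029.1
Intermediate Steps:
E(F) = F²/2 + F³/2 (E(F) = ((F² + F²*F) + 0)/2 = ((F² + F³) + 0)/2 = (F² + F³)/2 = F²/2 + F³/2)
c = 24 (c = ((-4 + 1)*(-4))*2 = -3*(-4)*2 = 12*2 = 24)
-8*(-126 + (-58/E(6) + c/(-11))) = -8*(-126 + (-58*1/(18*(1 + 6)) + 24/(-11))) = -8*(-126 + (-58/((½)*36*7) + 24*(-1/11))) = -8*(-126 + (-58/126 - 24/11)) = -8*(-126 + (-58*1/126 - 24/11)) = -8*(-126 + (-29/63 - 24/11)) = -8*(-126 - 1831/693) = -8*(-89149/693) = 713192/693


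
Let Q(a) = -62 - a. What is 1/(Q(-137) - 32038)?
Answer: -1/31963 ≈ -3.1286e-5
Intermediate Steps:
1/(Q(-137) - 32038) = 1/((-62 - 1*(-137)) - 32038) = 1/((-62 + 137) - 32038) = 1/(75 - 32038) = 1/(-31963) = -1/31963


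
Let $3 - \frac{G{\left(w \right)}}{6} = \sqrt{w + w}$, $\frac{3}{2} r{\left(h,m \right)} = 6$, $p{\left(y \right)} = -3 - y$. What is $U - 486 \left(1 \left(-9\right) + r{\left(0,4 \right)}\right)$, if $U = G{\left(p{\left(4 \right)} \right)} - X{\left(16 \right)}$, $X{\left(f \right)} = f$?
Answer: $2432 - 6 i \sqrt{14} \approx 2432.0 - 22.45 i$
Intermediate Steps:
$r{\left(h,m \right)} = 4$ ($r{\left(h,m \right)} = \frac{2}{3} \cdot 6 = 4$)
$G{\left(w \right)} = 18 - 6 \sqrt{2} \sqrt{w}$ ($G{\left(w \right)} = 18 - 6 \sqrt{w + w} = 18 - 6 \sqrt{2 w} = 18 - 6 \sqrt{2} \sqrt{w}$)
$U = 2 - 6 i \sqrt{14}$ ($U = \left(18 - 6 \sqrt{2} \sqrt{-3 - 4}\right) - 16 = \left(18 - 6 \sqrt{2} \sqrt{-7}\right) - 16 = \left(18 - 6 \sqrt{2} i \sqrt{7}\right) - 16 = \left(18 - 6 i \sqrt{14}\right) - 16 = 2 - 6 i \sqrt{14} \approx 2.0 - 22.45 i$)
$U - 486 \left(1 \left(-9\right) + r{\left(0,4 \right)}\right) = \left(2 - 6 i \sqrt{14}\right) - 486 \left(1 \left(-9\right) + 4\right) = \left(2 - 6 i \sqrt{14}\right) - 486 \left(-9 + 4\right) = \left(2 - 6 i \sqrt{14}\right) - -2430 = \left(2 - 6 i \sqrt{14}\right) + 2430 = 2432 - 6 i \sqrt{14}$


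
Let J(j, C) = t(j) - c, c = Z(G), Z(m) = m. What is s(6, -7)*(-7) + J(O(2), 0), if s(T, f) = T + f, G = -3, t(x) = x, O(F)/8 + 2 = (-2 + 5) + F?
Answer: 34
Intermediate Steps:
O(F) = 8 + 8*F (O(F) = -16 + 8*((-2 + 5) + F) = -16 + 8*(3 + F) = -16 + (24 + 8*F) = 8 + 8*F)
c = -3
J(j, C) = 3 + j (J(j, C) = j - 1*(-3) = j + 3 = 3 + j)
s(6, -7)*(-7) + J(O(2), 0) = (6 - 7)*(-7) + (3 + (8 + 8*2)) = -1*(-7) + (3 + (8 + 16)) = 7 + (3 + 24) = 7 + 27 = 34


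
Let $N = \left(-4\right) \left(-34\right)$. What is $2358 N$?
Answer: $320688$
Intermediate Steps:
$N = 136$
$2358 N = 2358 \cdot 136 = 320688$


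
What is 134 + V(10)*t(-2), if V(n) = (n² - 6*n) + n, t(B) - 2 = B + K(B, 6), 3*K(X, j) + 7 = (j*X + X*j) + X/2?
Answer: -1198/3 ≈ -399.33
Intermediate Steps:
K(X, j) = -7/3 + X/6 + 2*X*j/3 (K(X, j) = -7/3 + ((j*X + X*j) + X/2)/3 = -7/3 + ((X*j + X*j) + X*(½))/3 = -7/3 + (2*X*j + X/2)/3 = -7/3 + (X/2 + 2*X*j)/3 = -7/3 + (X/6 + 2*X*j/3) = -7/3 + X/6 + 2*X*j/3)
t(B) = -⅓ + 31*B/6 (t(B) = 2 + (B + (-7/3 + B/6 + (⅔)*B*6)) = 2 + (B + (-7/3 + B/6 + 4*B)) = 2 + (B + (-7/3 + 25*B/6)) = 2 + (-7/3 + 31*B/6) = -⅓ + 31*B/6)
V(n) = n² - 5*n
134 + V(10)*t(-2) = 134 + (10*(-5 + 10))*(-⅓ + (31/6)*(-2)) = 134 + (10*5)*(-⅓ - 31/3) = 134 + 50*(-32/3) = 134 - 1600/3 = -1198/3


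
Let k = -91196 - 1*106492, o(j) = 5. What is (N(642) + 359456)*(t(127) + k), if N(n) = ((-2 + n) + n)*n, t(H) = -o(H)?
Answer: -233771972500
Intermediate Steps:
t(H) = -5 (t(H) = -1*5 = -5)
N(n) = n*(-2 + 2*n) (N(n) = (-2 + 2*n)*n = n*(-2 + 2*n))
k = -197688 (k = -91196 - 106492 = -197688)
(N(642) + 359456)*(t(127) + k) = (2*642*(-1 + 642) + 359456)*(-5 - 197688) = (2*642*641 + 359456)*(-197693) = (823044 + 359456)*(-197693) = 1182500*(-197693) = -233771972500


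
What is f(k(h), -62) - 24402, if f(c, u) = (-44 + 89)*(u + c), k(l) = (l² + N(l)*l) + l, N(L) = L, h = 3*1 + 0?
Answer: -26247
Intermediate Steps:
h = 3 (h = 3 + 0 = 3)
k(l) = l + 2*l² (k(l) = (l² + l*l) + l = (l² + l²) + l = 2*l² + l = l + 2*l²)
f(c, u) = 45*c + 45*u (f(c, u) = 45*(c + u) = 45*c + 45*u)
f(k(h), -62) - 24402 = (45*(3*(1 + 2*3)) + 45*(-62)) - 24402 = (45*(3*(1 + 6)) - 2790) - 24402 = (45*(3*7) - 2790) - 24402 = (45*21 - 2790) - 24402 = (945 - 2790) - 24402 = -1845 - 24402 = -26247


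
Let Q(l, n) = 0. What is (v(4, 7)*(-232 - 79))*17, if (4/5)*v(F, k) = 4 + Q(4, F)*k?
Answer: -26435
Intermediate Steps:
v(F, k) = 5 (v(F, k) = 5*(4 + 0*k)/4 = 5*(4 + 0)/4 = (5/4)*4 = 5)
(v(4, 7)*(-232 - 79))*17 = (5*(-232 - 79))*17 = (5*(-311))*17 = -1555*17 = -26435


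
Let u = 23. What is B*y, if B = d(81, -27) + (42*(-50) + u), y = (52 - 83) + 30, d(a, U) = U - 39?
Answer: 2143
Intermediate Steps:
d(a, U) = -39 + U
y = -1 (y = -31 + 30 = -1)
B = -2143 (B = (-39 - 27) + (42*(-50) + 23) = -66 + (-2100 + 23) = -66 - 2077 = -2143)
B*y = -2143*(-1) = 2143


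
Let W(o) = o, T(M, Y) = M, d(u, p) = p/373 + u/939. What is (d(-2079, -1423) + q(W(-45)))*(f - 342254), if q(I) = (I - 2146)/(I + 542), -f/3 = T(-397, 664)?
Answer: 29508254049555/8289179 ≈ 3.5599e+6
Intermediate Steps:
d(u, p) = p/373 + u/939 (d(u, p) = p*(1/373) + u*(1/939) = p/373 + u/939)
f = 1191 (f = -3*(-397) = 1191)
q(I) = (-2146 + I)/(542 + I)
(d(-2079, -1423) + q(W(-45)))*(f - 342254) = (((1/373)*(-1423) + (1/939)*(-2079)) + (-2146 - 45)/(542 - 45))*(1191 - 342254) = ((-1423/373 - 693/313) - 2191/497)*(-341063) = (-703888/116749 + (1/497)*(-2191))*(-341063) = (-703888/116749 - 313/71)*(-341063) = -86518485/8289179*(-341063) = 29508254049555/8289179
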